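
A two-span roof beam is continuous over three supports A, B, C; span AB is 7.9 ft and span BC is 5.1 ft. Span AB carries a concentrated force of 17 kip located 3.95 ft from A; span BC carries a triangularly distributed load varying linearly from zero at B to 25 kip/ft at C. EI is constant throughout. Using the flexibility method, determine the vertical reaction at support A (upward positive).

R_A = 4.679 kip

Take M_B as the redundant. Released structure: two simple spans AB and BC with a hinge at B.
Discontinuity in slope at B on the released structure — sum the simple-span end rotations:
  span AB: point load 17 at a = 3.95: Pab(L + a)/(6LEI) = 66.31/EI
  span BC: triangular load, peak 25: 7w₀L³/(360EI) = 64.48/EI
  relative rotation θ_0 = (66.31 + 64.48)/EI = 130.8/EI
A unit hogging moment at B produces rotation L₁/(3EI) + L₂/(3EI) = 4.333/EI.
Compatibility: M_B·(L₁+L₂)/(3EI) = θ_0, giving M_B = 30.18 kip·ft (hogging).
Span AB, ΣM about A with M_B applied at B: R_B^{AB}·7.9 = 67.15 + 30.18, so R_B^{AB} = 12.32 kip and R_A = 17 − 12.32 = 4.679 kip.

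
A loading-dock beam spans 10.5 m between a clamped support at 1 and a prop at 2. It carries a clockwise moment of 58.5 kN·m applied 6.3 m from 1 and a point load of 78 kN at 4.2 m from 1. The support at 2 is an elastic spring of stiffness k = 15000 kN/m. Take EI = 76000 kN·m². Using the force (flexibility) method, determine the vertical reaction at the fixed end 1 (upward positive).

Remove the prop at 2; the released (primary) structure is a cantilever built in at 1.
Downward deflection at the released point 2 due to the loads:
  clockwise couple 58.5 at a = 6.3: M₀a(2L − a)/(2EI) = 2709/EI
  point load 78 at a = 4.2: Pa²(3L − a)/(6EI) = 6260/EI
  δ_0 = 8969/EI
Tip deflection under a unit load at 2: L³/(3EI) = 385.9/EI.
With EI = 76000 kN·m²: δ_0 = 0.11802 m and δ_{22} = 0.005077 m/kN.
Compatibility — the spring shortens by R_2/k under the reaction it provides: δ_0 − R_2·δ_{22} = R_2/k. With 1/k = 0.000067 m/kN, R_2 = δ_0 / (δ_{22} + 1/k) = 0.11802 / (0.005077 + 0.000067) = 22.94 kN.
Vertical equilibrium: R_1 = ΣP − R_2 = 78 − 22.94 = 55.06 kN.

R_1 = 55.06 kN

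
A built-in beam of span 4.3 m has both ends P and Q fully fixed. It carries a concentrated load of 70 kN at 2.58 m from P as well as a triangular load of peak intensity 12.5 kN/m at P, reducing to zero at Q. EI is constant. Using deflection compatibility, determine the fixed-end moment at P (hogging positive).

M_P = 40.45 kN·m

Take the two fixed-end moments M_P, M_Q as redundants; the released structure is the simple span PQ.
End rotations of the released simple span under the applied load (×1/EI):
  at P: point load 70 at a = 2.58: Pab(L + b)/(6LEI) = 72.48/EI
  at Q: point load 70 at a = 2.58: Pab(L + a)/(6LEI) = 82.84/EI
  at P: triangular load, peak 12.5: w₀L³/(45EI) = 22.09/EI
  at Q: triangular load, peak 12.5: 7w₀L³/(360EI) = 19.32/EI
  θ_P0 = 94.57/EI,  θ_Q0 = 102.2/EI
Flexibility coefficients: a unit moment at one end gives L/(3EI) there and L/(6EI) at the far end, so f₁₁ = f₂₂ = 1.433/EI and f₁₂ = f₂₁ = 0.7167/EI.
Compatibility — zero rotation at each built-in end:
  1.433 M_P + 0.7167 M_Q = 94.57
  0.7167 M_P + 1.433 M_Q = 102.2
Solving the pair gives M_P = 40.45 kN·m and M_Q = 51.05 kN·m (hogging).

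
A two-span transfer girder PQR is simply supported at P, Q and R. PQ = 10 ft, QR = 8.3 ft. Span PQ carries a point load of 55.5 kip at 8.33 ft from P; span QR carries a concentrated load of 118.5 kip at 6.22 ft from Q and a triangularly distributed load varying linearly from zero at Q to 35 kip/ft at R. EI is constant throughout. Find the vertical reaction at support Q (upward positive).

Release continuity at Q by inserting a hinge; the redundant is the internal moment M_Q. The primary structure is two simply-supported spans PQ and QR.
End slopes at the hinge Q, treating each span as simply supported:
  span PQ: point load 55.5 at a = 8.33: Pab(L + a)/(6LEI) = 235.9/EI
  span QR: point load 118.5 at a = 6.22: Pab(L + b)/(6LEI) = 319.6/EI
  span QR: triangular load, peak 35: 7w₀L³/(360EI) = 389.1/EI
  relative rotation θ_0 = (235.9 + 708.7)/EI = 944.5/EI
A unit hogging moment at Q produces rotation L₁/(3EI) + L₂/(3EI) = 6.1/EI.
Slope continuity at Q: θ_0 = M_Q·6.1/EI, so M_Q = 944.5/6.1 = 154.8 kip·ft (hogging).
Span PQ, ΣM about P with M_Q applied at Q: R_Q^{PQ}·10 = 462.3 + 154.8, so R_Q^{PQ} = 61.72 kip and R_P = 55.5 − 61.72 = -6.216 kip.
Span QR, ΣM about R: R_Q^{QR}·8.3 = 648.3 + 154.8, so R_Q^{QR} = 96.77 kip and R_R = 263.8 − 96.77 = 167 kip.
R_Q = 61.72 + 96.77 = 158.5 kip.

R_Q = 158.5 kip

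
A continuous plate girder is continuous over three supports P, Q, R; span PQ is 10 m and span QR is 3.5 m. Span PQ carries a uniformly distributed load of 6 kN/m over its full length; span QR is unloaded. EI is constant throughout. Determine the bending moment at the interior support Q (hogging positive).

M_Q = 55.56 kN·m

Insert a hinge at Q; M_Q is the redundant, and each span becomes simply supported.
Discontinuity in slope at Q on the released structure — sum the simple-span end rotations:
  span PQ: UDL 6: wL³/(24EI) = 250/EI
  relative rotation θ_0 = (250 + 0)/EI = 250/EI
A unit hogging moment at Q produces rotation L₁/(3EI) + L₂/(3EI) = 4.5/EI.
Slope continuity at Q: θ_0 = M_Q·4.5/EI, so M_Q = 250/4.5 = 55.56 kN·m (hogging).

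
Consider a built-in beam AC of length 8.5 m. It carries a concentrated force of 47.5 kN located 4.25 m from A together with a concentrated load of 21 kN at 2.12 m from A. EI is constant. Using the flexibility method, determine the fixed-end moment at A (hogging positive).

M_A = 75.55 kN·m

Take the two fixed-end moments M_A, M_C as redundants; the released structure is the simple span AC.
On the primary (simply-supported) span, the end slopes from the loading are:
  at A: point load 47.5 at a = 4.25: Pab(L + b)/(6LEI) = 214.5/EI
  at C: point load 47.5 at a = 4.25: Pab(L + a)/(6LEI) = 214.5/EI
  at A: point load 21 at a = 2.12: Pab(L + b)/(6LEI) = 82.87/EI
  at C: point load 21 at a = 2.12: Pab(L + a)/(6LEI) = 59.15/EI
  θ_A0 = 297.4/EI,  θ_C0 = 273.6/EI
Flexibility coefficients: a unit moment at one end gives L/(3EI) there and L/(6EI) at the far end, so f₁₁ = f₂₂ = 2.833/EI and f₁₂ = f₂₁ = 1.417/EI.
Compatibility — zero rotation at each built-in end:
  2.833 M_A + 1.417 M_C = 297.4
  1.417 M_A + 2.833 M_C = 273.6
Solving the pair gives M_A = 75.55 kN·m and M_C = 58.8 kN·m (hogging).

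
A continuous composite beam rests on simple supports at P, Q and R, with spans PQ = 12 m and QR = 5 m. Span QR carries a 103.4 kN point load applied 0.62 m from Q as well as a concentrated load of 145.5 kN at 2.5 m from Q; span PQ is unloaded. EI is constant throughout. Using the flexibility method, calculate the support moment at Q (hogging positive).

M_Q = 55.61 kN·m

Release continuity at Q by inserting a hinge; the redundant is the internal moment M_Q. The primary structure is two simply-supported spans PQ and QR.
End slopes at the hinge Q, treating each span as simply supported:
  span QR: point load 103.4 at a = 0.62: Pab(L + b)/(6LEI) = 87.79/EI
  span QR: point load 145.5 at a = 2.5: Pab(L + b)/(6LEI) = 227.3/EI
  relative rotation θ_0 = (0 + 315.1)/EI = 315.1/EI
A unit hogging moment at Q produces rotation L₁/(3EI) + L₂/(3EI) = 5.667/EI.
Slope continuity at Q: θ_0 = M_Q·5.667/EI, so M_Q = 315.1/5.667 = 55.61 kN·m (hogging).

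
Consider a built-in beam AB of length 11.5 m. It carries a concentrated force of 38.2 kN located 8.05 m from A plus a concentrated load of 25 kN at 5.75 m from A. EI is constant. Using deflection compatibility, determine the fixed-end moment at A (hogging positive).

Take the two fixed-end moments M_A, M_B as redundants; the released structure is the simple span AB.
Simple-span end rotations at A and B under the given loads:
  at A: point load 38.2 at a = 8.05: Pab(L + b)/(6LEI) = 229.9/EI
  at B: point load 38.2 at a = 8.05: Pab(L + a)/(6LEI) = 300.6/EI
  at A: point load 25 at a = 5.75: Pab(L + b)/(6LEI) = 206.6/EI
  at B: point load 25 at a = 5.75: Pab(L + a)/(6LEI) = 206.6/EI
  θ_A0 = 436.5/EI,  θ_B0 = 507.2/EI
Flexibility coefficients: a unit moment at one end gives L/(3EI) there and L/(6EI) at the far end, so f₁₁ = f₂₂ = 3.833/EI and f₁₂ = f₂₁ = 1.917/EI.
Compatibility — zero rotation at each built-in end:
  3.833 M_A + 1.917 M_B = 436.5
  1.917 M_A + 3.833 M_B = 507.2
Solving the pair gives M_A = 63.61 kN·m and M_B = 100.5 kN·m (hogging).

M_A = 63.61 kN·m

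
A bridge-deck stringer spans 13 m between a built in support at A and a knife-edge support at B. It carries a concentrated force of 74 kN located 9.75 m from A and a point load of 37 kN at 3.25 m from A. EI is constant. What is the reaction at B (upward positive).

R_B = 50.01 kN

Release the roller at B. Primary structure: cantilever fixed at A.
Downward deflection at the released point B due to the loads:
  point load 74 at a = 9.75: Pa²(3L − a)/(6EI) = 34294/EI
  point load 37 at a = 3.25: Pa²(3L − a)/(6EI) = 2329/EI
  δ_0 = 36622/EI
Tip deflection under a unit load at B: L³/(3EI) = 732.3/EI.
Compatibility at B: δ_0 − R_B·δ_{BB} = 0, so R_B = 36622/732.3 = 50.01 kN.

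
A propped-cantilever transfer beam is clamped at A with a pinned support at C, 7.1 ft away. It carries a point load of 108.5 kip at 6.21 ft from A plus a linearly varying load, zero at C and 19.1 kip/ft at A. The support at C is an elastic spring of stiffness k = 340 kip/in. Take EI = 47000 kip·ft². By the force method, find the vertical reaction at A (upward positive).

Remove the prop at C; the released (primary) structure is a cantilever built in at A.
Deflection at C on the released cantilever, summing each load's contribution:
  point load 108.5 at a = 6.21: Pa²(3L − a)/(6EI) = 10523/EI
  triangular load, peak 19.1 at the fixed end: w₀L⁴/(30EI) = 1618/EI
  δ_0 = 12141/EI
Flexibility coefficient — unit upward force at C: δ_{CC} = L³/(3EI) = 119.3/EI.
With EI = 47000 kip·ft²: δ_0 = 0.25832 ft and δ_{CC} = 0.002538 ft/kip.
Compatibility — the spring shortens by R_C/k under the reaction it provides: δ_0 − R_C·δ_{CC} = R_C/k. With 1/k = 1/(340×12) ft/kip = 0.000245 ft/kip, R_C = δ_0 / (δ_{CC} + 1/k) = 0.25832 / (0.002538 + 0.000245) = 92.81 kip.
Vertical equilibrium: R_A = ΣP − R_C = 176.3 − 92.81 = 83.5 kip.

R_A = 83.5 kip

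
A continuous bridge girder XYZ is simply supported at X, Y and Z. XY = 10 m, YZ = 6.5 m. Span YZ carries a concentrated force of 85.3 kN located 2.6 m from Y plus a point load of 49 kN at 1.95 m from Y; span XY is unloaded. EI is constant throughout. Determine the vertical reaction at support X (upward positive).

Release continuity at Y by inserting a hinge; the redundant is the internal moment M_Y. The primary structure is two simply-supported spans XY and YZ.
Rotations at Y on the released spans (each span's end-slope, ×1/EI):
  span YZ: point load 85.3 at a = 2.6: Pab(L + b)/(6LEI) = 230.7/EI
  span YZ: point load 49 at a = 1.95: Pab(L + b)/(6LEI) = 123.2/EI
  relative rotation θ_0 = (0 + 353.8)/EI = 353.8/EI
A unit hogging moment at Y produces rotation L₁/(3EI) + L₂/(3EI) = 5.5/EI.
Slope continuity at Y: θ_0 = M_Y·5.5/EI, so M_Y = 353.8/5.5 = 64.33 kN·m (hogging).
Span XY, ΣM about X with M_Y applied at Y: R_Y^{XY}·10 = 0 + 64.33, so R_Y^{XY} = 6.433 kN and R_X = 0 − 6.433 = -6.433 kN.

R_X = -6.433 kN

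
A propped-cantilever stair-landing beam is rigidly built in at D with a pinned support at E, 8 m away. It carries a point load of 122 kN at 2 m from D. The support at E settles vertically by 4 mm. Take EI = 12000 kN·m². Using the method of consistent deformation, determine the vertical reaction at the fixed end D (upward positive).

Take the reaction at E as the redundant and release it; the primary structure is a cantilever fixed at D.
Free-end deflection of the primary structure under the applied loading (downward +):
  point load 122 at a = 2: Pa²(3L − a)/(6EI) = 1789/EI
Flexibility coefficient — unit upward force at E: δ_{EE} = L³/(3EI) = 170.7/EI.
With EI = 12000 kN·m²: δ_0 = 0.14911 m and δ_{EE} = 0.014222 m/kN.
Compatibility — the beam at E must follow the support down by 0.004 m: δ_0 − R_E·δ_{EE} = 0.004, so R_E = (0.14911 − 0.004)/0.014222 = 10.2 kN.
Vertical equilibrium: R_D = ΣP − R_E = 122 − 10.2 = 111.8 kN.

R_D = 111.8 kN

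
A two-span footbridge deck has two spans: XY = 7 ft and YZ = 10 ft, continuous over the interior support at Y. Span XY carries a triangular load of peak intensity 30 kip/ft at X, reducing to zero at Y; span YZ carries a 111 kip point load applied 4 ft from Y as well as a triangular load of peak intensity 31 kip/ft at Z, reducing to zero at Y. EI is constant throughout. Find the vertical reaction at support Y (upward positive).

R_Y = 218.1 kip

Insert a hinge at Y; M_Y is the redundant, and each span becomes simply supported.
Discontinuity in slope at Y on the released structure — sum the simple-span end rotations:
  span XY: triangular load, peak 30: 7w₀L³/(360EI) = 200.1/EI
  span YZ: point load 111 at a = 4: Pab(L + b)/(6LEI) = 710.4/EI
  span YZ: triangular load, peak 31: 7w₀L³/(360EI) = 602.8/EI
  relative rotation θ_0 = (200.1 + 1313)/EI = 1513/EI
A unit hogging moment at Y produces rotation L₁/(3EI) + L₂/(3EI) = 5.667/EI.
Compatibility: M_Y·(L₁+L₂)/(3EI) = θ_0, giving M_Y = 267 kip·ft (hogging).
Span XY, ΣM about X with M_Y applied at Y: R_Y^{XY}·7 = 245 + 267, so R_Y^{XY} = 73.15 kip and R_X = 105 − 73.15 = 31.85 kip.
Span YZ, ΣM about Z: R_Y^{YZ}·10 = 1183 + 267, so R_Y^{YZ} = 145 kip and R_Z = 266 − 145 = 121 kip.
R_Y = 73.15 + 145 = 218.1 kip.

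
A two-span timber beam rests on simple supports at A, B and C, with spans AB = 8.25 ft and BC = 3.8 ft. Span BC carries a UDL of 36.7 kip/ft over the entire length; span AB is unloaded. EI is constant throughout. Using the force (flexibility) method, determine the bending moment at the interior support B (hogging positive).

M_B = 20.89 kip·ft

Insert a hinge at B; M_B is the redundant, and each span becomes simply supported.
Discontinuity in slope at B on the released structure — sum the simple-span end rotations:
  span BC: UDL 36.7: wL³/(24EI) = 83.91/EI
  relative rotation θ_0 = (0 + 83.91)/EI = 83.91/EI
A unit hogging moment at B produces rotation L₁/(3EI) + L₂/(3EI) = 4.017/EI.
Compatibility: M_B·(L₁+L₂)/(3EI) = θ_0, giving M_B = 20.89 kip·ft (hogging).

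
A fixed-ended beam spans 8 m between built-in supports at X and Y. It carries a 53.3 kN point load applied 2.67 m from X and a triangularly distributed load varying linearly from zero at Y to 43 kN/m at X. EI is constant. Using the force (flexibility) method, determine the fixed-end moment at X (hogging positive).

M_X = 200.8 kN·m

Release both end moments; the primary structure is a simply-supported span XY with redundants M_X and M_Y.
End rotations of the released simple span under the applied load (×1/EI):
  at X: point load 53.3 at a = 2.67: Pab(L + b)/(6LEI) = 210.6/EI
  at Y: point load 53.3 at a = 2.67: Pab(L + a)/(6LEI) = 168.6/EI
  at X: triangular load, peak 43: w₀L³/(45EI) = 489.2/EI
  at Y: triangular load, peak 43: 7w₀L³/(360EI) = 428.1/EI
  θ_X0 = 699.9/EI,  θ_Y0 = 596.7/EI
Flexibility coefficients: a unit moment at one end gives L/(3EI) there and L/(6EI) at the far end, so f₁₁ = f₂₂ = 2.667/EI and f₁₂ = f₂₁ = 1.333/EI.
Compatibility — zero rotation at each built-in end:
  2.667 M_X + 1.333 M_Y = 699.9
  1.333 M_X + 2.667 M_Y = 596.7
Solving the pair gives M_X = 200.8 kN·m and M_Y = 123.4 kN·m (hogging).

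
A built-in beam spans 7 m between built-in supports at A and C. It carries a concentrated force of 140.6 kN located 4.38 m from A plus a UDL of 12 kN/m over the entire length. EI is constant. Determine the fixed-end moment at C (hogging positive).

Release both end moments; the primary structure is a simply-supported span AC with redundants M_A and M_C.
End rotations of the released simple span under the applied load (×1/EI):
  at A: point load 140.6 at a = 4.38: Pab(L + b)/(6LEI) = 369.6/EI
  at C: point load 140.6 at a = 4.38: Pab(L + a)/(6LEI) = 437.2/EI
  at A: UDL 12: wL³/(24EI) = 171.5/EI
  at C: UDL 12: wL³/(24EI) = 171.5/EI
  θ_A0 = 541.1/EI,  θ_C0 = 608.7/EI
Flexibility coefficients: a unit moment at one end gives L/(3EI) there and L/(6EI) at the far end, so f₁₁ = f₂₂ = 2.333/EI and f₁₂ = f₂₁ = 1.167/EI.
Compatibility — zero rotation at each built-in end:
  2.333 M_A + 1.167 M_C = 541.1
  1.167 M_A + 2.333 M_C = 608.7
Solving the pair gives M_A = 135.3 kN·m and M_C = 193.2 kN·m (hogging).

M_C = 193.2 kN·m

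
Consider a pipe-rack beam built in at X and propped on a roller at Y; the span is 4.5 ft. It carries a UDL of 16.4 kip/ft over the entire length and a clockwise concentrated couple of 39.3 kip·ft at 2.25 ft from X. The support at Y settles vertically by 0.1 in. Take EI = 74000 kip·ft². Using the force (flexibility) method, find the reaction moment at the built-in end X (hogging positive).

Choose R_Y as the redundant. The primary structure is the cantilever fixed at X.
Primary-structure tip deflection at Y by superposition:
  UDL 16.4: wL⁴/(8EI) = 840.6/EI
  clockwise couple 39.3 at a = 2.25: M₀a(2L − a)/(2EI) = 298.4/EI
  δ_0 = 1139/EI
Flexibility coefficient — unit upward force at Y: δ_{YY} = L³/(3EI) = 30.38/EI.
With EI = 74000 kip·ft²: δ_0 = 0.015393 ft and δ_{YY} = 0.00041 ft/kip.
Compatibility — the beam at Y must follow the support down by 0.008333 ft: δ_0 − R_Y·δ_{YY} = 0.008333, so R_Y = (0.015393 − 0.008333)/0.00041 = 17.2 kip.
Moment equilibrium about X: M_X = Σ(load moments about X) − R_Y·L = 205.3 − 17.2×4.5 = 128 kip·ft.

M_X = 128 kip·ft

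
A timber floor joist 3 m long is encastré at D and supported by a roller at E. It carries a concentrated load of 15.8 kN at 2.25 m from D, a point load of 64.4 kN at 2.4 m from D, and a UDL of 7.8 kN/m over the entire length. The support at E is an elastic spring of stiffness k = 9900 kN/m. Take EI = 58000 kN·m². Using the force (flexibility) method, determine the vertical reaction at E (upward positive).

Remove the prop at E; the released (primary) structure is a cantilever built in at D.
Primary-structure tip deflection at E by superposition:
  point load 15.8 at a = 2.25: Pa²(3L − a)/(6EI) = 89.99/EI
  point load 64.4 at a = 2.4: Pa²(3L − a)/(6EI) = 408/EI
  UDL 7.8: wL⁴/(8EI) = 78.97/EI
  δ_0 = 577/EI
Flexibility coefficient — unit upward force at E: δ_{EE} = L³/(3EI) = 9/EI.
With EI = 58000 kN·m²: δ_0 = 0.009948 m and δ_{EE} = 0.000155 m/kN.
Compatibility — the spring shortens by R_E/k under the reaction it provides: δ_0 − R_E·δ_{EE} = R_E/k. With 1/k = 0.000101 m/kN, R_E = δ_0 / (δ_{EE} + 1/k) = 0.009948 / (0.000155 + 0.000101) = 38.83 kN.

R_E = 38.83 kN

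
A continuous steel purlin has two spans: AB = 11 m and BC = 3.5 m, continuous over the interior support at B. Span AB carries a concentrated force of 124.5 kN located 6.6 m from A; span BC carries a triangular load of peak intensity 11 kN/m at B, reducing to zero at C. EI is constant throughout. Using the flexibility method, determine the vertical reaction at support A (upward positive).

Take M_B as the redundant. Released structure: two simple spans AB and BC with a hinge at B.
Discontinuity in slope at B on the released structure — sum the simple-span end rotations:
  span AB: point load 124.5 at a = 6.6: Pab(L + a)/(6LEI) = 964.1/EI
  span BC: triangular load, peak 11: w₀L³/(45EI) = 10.48/EI
  relative rotation θ_0 = (964.1 + 10.48)/EI = 974.6/EI
A unit hogging moment at B produces rotation L₁/(3EI) + L₂/(3EI) = 4.833/EI.
Slope continuity at B: θ_0 = M_B·4.833/EI, so M_B = 974.6/4.833 = 201.6 kN·m (hogging).
Span AB, ΣM about A with M_B applied at B: R_B^{AB}·11 = 821.7 + 201.6, so R_B^{AB} = 93.03 kN and R_A = 124.5 − 93.03 = 31.47 kN.

R_A = 31.47 kN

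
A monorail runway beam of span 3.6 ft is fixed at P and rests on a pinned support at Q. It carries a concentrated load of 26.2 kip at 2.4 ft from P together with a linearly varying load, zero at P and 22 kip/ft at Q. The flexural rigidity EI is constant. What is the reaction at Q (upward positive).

R_Q = 35.37 kip

Take the reaction at Q as the redundant and release it; the primary structure is a cantilever fixed at P.
Downward deflection at the released point Q due to the loads:
  point load 26.2 at a = 2.4: Pa²(3L − a)/(6EI) = 211.3/EI
  triangular load, peak 22 at the free end: 11w₀L⁴/(120EI) = 338.7/EI
  δ_0 = 550/EI
Flexibility coefficient — unit upward force at Q: δ_{QQ} = L³/(3EI) = 15.55/EI.
Compatibility at Q: δ_0 − R_Q·δ_{QQ} = 0, so R_Q = 550/15.55 = 35.37 kip.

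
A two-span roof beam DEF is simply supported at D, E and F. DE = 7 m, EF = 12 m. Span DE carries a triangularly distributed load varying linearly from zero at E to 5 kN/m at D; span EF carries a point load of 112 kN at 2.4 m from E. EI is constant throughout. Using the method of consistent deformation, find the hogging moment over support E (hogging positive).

Release continuity at E by inserting a hinge; the redundant is the internal moment M_E. The primary structure is two simply-supported spans DE and EF.
Discontinuity in slope at E on the released structure — sum the simple-span end rotations:
  span DE: triangular load, peak 5: 7w₀L³/(360EI) = 33.35/EI
  span EF: point load 112 at a = 2.4: Pab(L + b)/(6LEI) = 774.1/EI
  relative rotation θ_0 = (33.35 + 774.1)/EI = 807.5/EI
A unit hogging moment at E produces rotation L₁/(3EI) + L₂/(3EI) = 6.333/EI.
Slope continuity at E: θ_0 = M_E·6.333/EI, so M_E = 807.5/6.333 = 127.5 kN·m (hogging).

M_E = 127.5 kN·m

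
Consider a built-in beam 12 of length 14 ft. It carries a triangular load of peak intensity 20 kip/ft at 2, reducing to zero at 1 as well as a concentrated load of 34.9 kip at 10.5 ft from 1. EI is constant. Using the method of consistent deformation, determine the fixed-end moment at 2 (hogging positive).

Release both end moments; the primary structure is a simply-supported span 12 with redundants M_1 and M_2.
End rotations of the released simple span under the applied load (×1/EI):
  at 1: triangular load, peak 20: 7w₀L³/(360EI) = 1067/EI
  at 2: triangular load, peak 20: w₀L³/(45EI) = 1220/EI
  at 1: point load 34.9 at a = 10.5: Pab(L + b)/(6LEI) = 267.2/EI
  at 2: point load 34.9 at a = 10.5: Pab(L + a)/(6LEI) = 374.1/EI
  θ_10 = 1334/EI,  θ_20 = 1594/EI
Flexibility coefficients: a unit moment at one end gives L/(3EI) there and L/(6EI) at the far end, so f₁₁ = f₂₂ = 4.667/EI and f₁₂ = f₂₁ = 2.333/EI.
Compatibility — zero rotation at each built-in end:
  4.667 M_1 + 2.333 M_2 = 1334
  2.333 M_1 + 4.667 M_2 = 1594
Solving the pair gives M_1 = 153.6 kip·ft and M_2 = 264.7 kip·ft (hogging).

M_2 = 264.7 kip·ft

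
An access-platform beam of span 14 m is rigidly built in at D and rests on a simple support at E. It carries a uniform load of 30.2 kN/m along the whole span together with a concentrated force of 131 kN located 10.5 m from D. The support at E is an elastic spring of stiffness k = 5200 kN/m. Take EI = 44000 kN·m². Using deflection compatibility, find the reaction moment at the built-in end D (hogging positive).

M_D = 985.8 kN·m

Remove the prop at E; the released (primary) structure is a cantilever built in at D.
Downward deflection at the released point E due to the loads:
  UDL 30.2: wL⁴/(8EI) = 145020/EI
  point load 131 at a = 10.5: Pa²(3L − a)/(6EI) = 75824/EI
  δ_0 = 220845/EI
Flexibility coefficient — unit upward force at E: δ_{EE} = L³/(3EI) = 914.7/EI.
With EI = 44000 kN·m²: δ_0 = 5.0192 m and δ_{EE} = 0.020788 m/kN.
Compatibility — the spring shortens by R_E/k under the reaction it provides: δ_0 − R_E·δ_{EE} = R_E/k. With 1/k = 0.000192 m/kN, R_E = δ_0 / (δ_{EE} + 1/k) = 5.0192 / (0.020788 + 0.000192) = 239.2 kN.
Moment equilibrium about D: M_D = Σ(load moments about D) − R_E·L = 4335 − 239.2×14 = 985.8 kN·m.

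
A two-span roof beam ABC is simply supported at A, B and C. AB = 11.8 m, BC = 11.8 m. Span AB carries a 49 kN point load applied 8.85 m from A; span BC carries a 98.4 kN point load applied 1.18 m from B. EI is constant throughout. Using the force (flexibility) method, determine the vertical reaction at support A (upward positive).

Release continuity at B by inserting a hinge; the redundant is the internal moment M_B. The primary structure is two simply-supported spans AB and BC.
End slopes at the hinge B, treating each span as simply supported:
  span AB: point load 49 at a = 8.85: Pab(L + a)/(6LEI) = 373.1/EI
  span BC: point load 98.4 at a = 1.18: Pab(L + b)/(6LEI) = 390.5/EI
  relative rotation θ_0 = (373.1 + 390.5)/EI = 763.6/EI
A unit hogging moment at B produces rotation L₁/(3EI) + L₂/(3EI) = 7.867/EI.
Slope continuity at B: θ_0 = M_B·7.867/EI, so M_B = 763.6/7.867 = 97.07 kN·m (hogging).
Span AB, ΣM about A with M_B applied at B: R_B^{AB}·11.8 = 433.6 + 97.07, so R_B^{AB} = 44.98 kN and R_A = 49 − 44.98 = 4.024 kN.

R_A = 4.024 kN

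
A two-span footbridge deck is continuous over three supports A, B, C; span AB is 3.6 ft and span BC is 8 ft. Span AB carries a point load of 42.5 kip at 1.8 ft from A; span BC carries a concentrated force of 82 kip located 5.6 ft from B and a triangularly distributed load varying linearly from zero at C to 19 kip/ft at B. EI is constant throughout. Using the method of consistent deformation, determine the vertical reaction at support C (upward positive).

R_C = 66.91 kip

Insert a hinge at B; M_B is the redundant, and each span becomes simply supported.
Discontinuity in slope at B on the released structure — sum the simple-span end rotations:
  span AB: point load 42.5 at a = 1.8: Pab(L + a)/(6LEI) = 34.42/EI
  span BC: point load 82 at a = 5.6: Pab(L + b)/(6LEI) = 238.8/EI
  span BC: triangular load, peak 19: w₀L³/(45EI) = 216.2/EI
  relative rotation θ_0 = (34.42 + 455)/EI = 489.4/EI
A unit hogging moment at B produces rotation L₁/(3EI) + L₂/(3EI) = 3.867/EI.
Compatibility: M_B·(L₁+L₂)/(3EI) = θ_0, giving M_B = 126.6 kip·ft (hogging).
Span BC, ΣM about C: R_B^{BC}·8 = 602.1 + 126.6, so R_B^{BC} = 91.09 kip and R_C = 158 − 91.09 = 66.91 kip.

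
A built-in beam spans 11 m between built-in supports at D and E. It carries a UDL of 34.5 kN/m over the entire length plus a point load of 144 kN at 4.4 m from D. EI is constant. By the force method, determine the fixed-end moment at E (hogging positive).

M_E = 499.9 kN·m

Take the two fixed-end moments M_D, M_E as redundants; the released structure is the simple span DE.
On the primary (simply-supported) span, the end slopes from the loading are:
  at D: UDL 34.5: wL³/(24EI) = 1913/EI
  at E: UDL 34.5: wL³/(24EI) = 1913/EI
  at D: point load 144 at a = 4.4: Pab(L + b)/(6LEI) = 1115/EI
  at E: point load 144 at a = 4.4: Pab(L + a)/(6LEI) = 975.7/EI
  θ_D0 = 3028/EI,  θ_E0 = 2889/EI
Flexibility coefficients: a unit moment at one end gives L/(3EI) there and L/(6EI) at the far end, so f₁₁ = f₂₂ = 3.667/EI and f₁₂ = f₂₁ = 1.833/EI.
Compatibility — zero rotation at each built-in end:
  3.667 M_D + 1.833 M_E = 3028
  1.833 M_D + 3.667 M_E = 2889
Solving the pair gives M_D = 576 kN·m and M_E = 499.9 kN·m (hogging).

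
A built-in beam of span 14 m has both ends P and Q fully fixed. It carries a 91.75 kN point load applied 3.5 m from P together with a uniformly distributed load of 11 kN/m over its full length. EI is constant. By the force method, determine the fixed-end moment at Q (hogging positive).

Release both end moments; the primary structure is a simply-supported span PQ with redundants M_P and M_Q.
End rotations of the released simple span under the applied load (×1/EI):
  at P: point load 91.75 at a = 3.5: Pab(L + b)/(6LEI) = 983.4/EI
  at Q: point load 91.75 at a = 3.5: Pab(L + a)/(6LEI) = 702.5/EI
  at P: UDL 11: wL³/(24EI) = 1258/EI
  at Q: UDL 11: wL³/(24EI) = 1258/EI
  θ_P0 = 2241/EI,  θ_Q0 = 1960/EI
Flexibility coefficients: a unit moment at one end gives L/(3EI) there and L/(6EI) at the far end, so f₁₁ = f₂₂ = 4.667/EI and f₁₂ = f₂₁ = 2.333/EI.
Compatibility — zero rotation at each built-in end:
  4.667 M_P + 2.333 M_Q = 2241
  2.333 M_P + 4.667 M_Q = 1960
Solving the pair gives M_P = 360.3 kN·m and M_Q = 239.9 kN·m (hogging).

M_Q = 239.9 kN·m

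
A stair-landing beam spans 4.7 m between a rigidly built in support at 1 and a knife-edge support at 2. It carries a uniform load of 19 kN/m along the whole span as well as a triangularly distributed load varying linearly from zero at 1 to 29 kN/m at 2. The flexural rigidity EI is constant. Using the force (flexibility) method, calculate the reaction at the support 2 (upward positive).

R_2 = 70.97 kN

Release the roller at 2. Primary structure: cantilever fixed at 1.
Deflection at 2 on the released cantilever, summing each load's contribution:
  UDL 19: wL⁴/(8EI) = 1159/EI
  triangular load, peak 29 at the free end: 11w₀L⁴/(120EI) = 1297/EI
  δ_0 = 2456/EI
Flexibility coefficient — unit upward force at 2: δ_{22} = L³/(3EI) = 34.61/EI.
The prop prevents deflection at 2: R_2 = δ_0/δ_{22} = 2456/34.61 = 70.97 kN.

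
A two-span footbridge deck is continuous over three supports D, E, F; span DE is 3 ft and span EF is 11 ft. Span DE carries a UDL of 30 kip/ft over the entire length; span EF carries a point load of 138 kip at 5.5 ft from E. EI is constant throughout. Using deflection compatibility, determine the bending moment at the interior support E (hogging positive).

M_E = 230.9 kip·ft

Release continuity at E by inserting a hinge; the redundant is the internal moment M_E. The primary structure is two simply-supported spans DE and EF.
Rotations at E on the released spans (each span's end-slope, ×1/EI):
  span DE: UDL 30: wL³/(24EI) = 33.75/EI
  span EF: point load 138 at a = 5.5: Pab(L + b)/(6LEI) = 1044/EI
  relative rotation θ_0 = (33.75 + 1044)/EI = 1077/EI
A unit hogging moment at E produces rotation L₁/(3EI) + L₂/(3EI) = 4.667/EI.
Compatibility: M_E·(L₁+L₂)/(3EI) = θ_0, giving M_E = 230.9 kip·ft (hogging).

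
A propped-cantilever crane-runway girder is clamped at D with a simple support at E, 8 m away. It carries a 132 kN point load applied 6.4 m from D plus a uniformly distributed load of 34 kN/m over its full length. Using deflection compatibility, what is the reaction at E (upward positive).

Choose R_E as the redundant. The primary structure is the cantilever fixed at D.
Downward deflection at the released point E due to the loads:
  point load 132 at a = 6.4: Pa²(3L − a)/(6EI) = 15860/EI
  UDL 34: wL⁴/(8EI) = 17408/EI
  δ_0 = 33268/EI
Flexibility coefficient — unit upward force at E: δ_{EE} = L³/(3EI) = 170.7/EI.
The prop prevents deflection at E: R_E = δ_0/δ_{EE} = 33268/170.7 = 194.9 kN.

R_E = 194.9 kN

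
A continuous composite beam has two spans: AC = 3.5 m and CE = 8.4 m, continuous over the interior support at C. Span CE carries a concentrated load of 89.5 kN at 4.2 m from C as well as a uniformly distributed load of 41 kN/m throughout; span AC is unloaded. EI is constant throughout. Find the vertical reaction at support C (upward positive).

Take M_C as the redundant. Released structure: two simple spans AC and CE with a hinge at C.
Rotations at C on the released spans (each span's end-slope, ×1/EI):
  span CE: point load 89.5 at a = 4.2: Pab(L + b)/(6LEI) = 394.7/EI
  span CE: UDL 41: wL³/(24EI) = 1013/EI
  relative rotation θ_0 = (0 + 1407)/EI = 1407/EI
A unit hogging moment at C produces rotation L₁/(3EI) + L₂/(3EI) = 3.967/EI.
Compatibility: M_C·(L₁+L₂)/(3EI) = θ_0, giving M_C = 354.8 kN·m (hogging).
Span AC, ΣM about A with M_C applied at C: R_C^{AC}·3.5 = 0 + 354.8, so R_C^{AC} = 101.4 kN and R_A = 0 − 101.4 = -101.4 kN.
Span CE, ΣM about E: R_C^{CE}·8.4 = 1822 + 354.8, so R_C^{CE} = 259.2 kN and R_E = 433.9 − 259.2 = 174.7 kN.
R_C = 101.4 + 259.2 = 360.5 kN.

R_C = 360.5 kN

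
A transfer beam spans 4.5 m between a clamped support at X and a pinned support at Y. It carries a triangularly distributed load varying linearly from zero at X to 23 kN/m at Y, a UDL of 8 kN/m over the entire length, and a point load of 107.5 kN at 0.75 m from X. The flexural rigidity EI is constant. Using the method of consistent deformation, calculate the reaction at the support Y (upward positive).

R_Y = 46.19 kN

Choose R_Y as the redundant. The primary structure is the cantilever fixed at X.
Free-end deflection of the primary structure under the applied loading (downward +):
  triangular load, peak 23 at the free end: 11w₀L⁴/(120EI) = 864.5/EI
  UDL 8: wL⁴/(8EI) = 410.1/EI
  point load 107.5 at a = 0.75: Pa²(3L − a)/(6EI) = 128.5/EI
  δ_0 = 1403/EI
Tip deflection under a unit load at Y: L³/(3EI) = 30.38/EI.
The prop prevents deflection at Y: R_Y = δ_0/δ_{YY} = 1403/30.38 = 46.19 kN.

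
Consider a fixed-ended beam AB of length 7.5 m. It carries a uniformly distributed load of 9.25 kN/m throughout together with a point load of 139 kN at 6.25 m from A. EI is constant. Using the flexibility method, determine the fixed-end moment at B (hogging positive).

M_B = 164 kN·m

Release both end moments; the primary structure is a simply-supported span AB with redundants M_A and M_B.
End rotations of the released simple span under the applied load (×1/EI):
  at A: UDL 9.25: wL³/(24EI) = 162.6/EI
  at B: UDL 9.25: wL³/(24EI) = 162.6/EI
  at A: point load 139 at a = 6.25: Pab(L + b)/(6LEI) = 211.2/EI
  at B: point load 139 at a = 6.25: Pab(L + a)/(6LEI) = 331.8/EI
  θ_A0 = 373.8/EI,  θ_B0 = 494.4/EI
Flexibility coefficients: a unit moment at one end gives L/(3EI) there and L/(6EI) at the far end, so f₁₁ = f₂₂ = 2.5/EI and f₁₂ = f₂₁ = 1.25/EI.
Compatibility — zero rotation at each built-in end:
  2.5 M_A + 1.25 M_B = 373.8
  1.25 M_A + 2.5 M_B = 494.4
Solving the pair gives M_A = 67.49 kN·m and M_B = 164 kN·m (hogging).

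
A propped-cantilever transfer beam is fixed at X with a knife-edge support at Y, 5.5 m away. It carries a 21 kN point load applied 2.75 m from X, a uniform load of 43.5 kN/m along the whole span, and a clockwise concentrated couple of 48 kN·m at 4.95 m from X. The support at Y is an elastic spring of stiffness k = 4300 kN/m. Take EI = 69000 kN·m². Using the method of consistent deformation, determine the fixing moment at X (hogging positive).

Take the reaction at Y as the redundant and release it; the primary structure is a cantilever fixed at X.
Free-end deflection of the primary structure under the applied loading (downward +):
  point load 21 at a = 2.75: Pa²(3L − a)/(6EI) = 363.9/EI
  UDL 43.5: wL⁴/(8EI) = 4976/EI
  clockwise couple 48 at a = 4.95: M₀a(2L − a)/(2EI) = 718.7/EI
  δ_0 = 6058/EI
Flexibility coefficient — unit upward force at Y: δ_{YY} = L³/(3EI) = 55.46/EI.
With EI = 69000 kN·m²: δ_0 = 0.087802 m and δ_{YY} = 0.000804 m/kN.
Compatibility — the spring shortens by R_Y/k under the reaction it provides: δ_0 − R_Y·δ_{YY} = R_Y/k. With 1/k = 0.000233 m/kN, R_Y = δ_0 / (δ_{YY} + 1/k) = 0.087802 / (0.000804 + 0.000233) = 84.73 kN.
Moment equilibrium about X: M_X = Σ(load moments about X) − R_Y·L = 763.7 − 84.73×5.5 = 297.7 kN·m.

M_X = 297.7 kN·m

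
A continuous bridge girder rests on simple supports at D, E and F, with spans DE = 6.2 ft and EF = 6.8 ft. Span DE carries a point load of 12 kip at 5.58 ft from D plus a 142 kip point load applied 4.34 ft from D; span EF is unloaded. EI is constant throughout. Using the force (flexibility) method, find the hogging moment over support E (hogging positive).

Take M_E as the redundant. Released structure: two simple spans DE and EF with a hinge at E.
Rotations at E on the released spans (each span's end-slope, ×1/EI):
  span DE: point load 12 at a = 5.58: Pab(L + a)/(6LEI) = 13.15/EI
  span DE: point load 142 at a = 4.34: Pab(L + a)/(6LEI) = 324.8/EI
  relative rotation θ_0 = (337.9 + 0)/EI = 337.9/EI
A unit hogging moment at E produces rotation L₁/(3EI) + L₂/(3EI) = 4.333/EI.
Slope continuity at E: θ_0 = M_E·4.333/EI, so M_E = 337.9/4.333 = 77.98 kip·ft (hogging).

M_E = 77.98 kip·ft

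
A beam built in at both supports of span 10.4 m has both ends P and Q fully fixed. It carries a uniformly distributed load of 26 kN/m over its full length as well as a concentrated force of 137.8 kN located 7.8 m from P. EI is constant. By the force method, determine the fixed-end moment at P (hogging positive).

M_P = 301.5 kN·m

Take the two fixed-end moments M_P, M_Q as redundants; the released structure is the simple span PQ.
End rotations of the released simple span under the applied load (×1/EI):
  at P: UDL 26: wL³/(24EI) = 1219/EI
  at Q: UDL 26: wL³/(24EI) = 1219/EI
  at P: point load 137.8 at a = 7.8: Pab(L + b)/(6LEI) = 582.2/EI
  at Q: point load 137.8 at a = 7.8: Pab(L + a)/(6LEI) = 815.1/EI
  θ_P0 = 1801/EI,  θ_Q0 = 2034/EI
Flexibility coefficients: a unit moment at one end gives L/(3EI) there and L/(6EI) at the far end, so f₁₁ = f₂₂ = 3.467/EI and f₁₂ = f₂₁ = 1.733/EI.
Compatibility — zero rotation at each built-in end:
  3.467 M_P + 1.733 M_Q = 1801
  1.733 M_P + 3.467 M_Q = 2034
Solving the pair gives M_P = 301.5 kN·m and M_Q = 435.9 kN·m (hogging).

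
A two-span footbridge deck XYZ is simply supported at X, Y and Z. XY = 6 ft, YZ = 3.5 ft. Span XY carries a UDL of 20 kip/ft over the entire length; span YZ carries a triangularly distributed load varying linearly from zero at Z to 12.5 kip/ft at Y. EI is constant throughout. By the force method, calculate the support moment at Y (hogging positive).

M_Y = 60.6 kip·ft

Take M_Y as the redundant. Released structure: two simple spans XY and YZ with a hinge at Y.
End slopes at the hinge Y, treating each span as simply supported:
  span XY: UDL 20: wL³/(24EI) = 180/EI
  span YZ: triangular load, peak 12.5: w₀L³/(45EI) = 11.91/EI
  relative rotation θ_0 = (180 + 11.91)/EI = 191.9/EI
A unit hogging moment at Y produces rotation L₁/(3EI) + L₂/(3EI) = 3.167/EI.
Compatibility: M_Y·(L₁+L₂)/(3EI) = θ_0, giving M_Y = 60.6 kip·ft (hogging).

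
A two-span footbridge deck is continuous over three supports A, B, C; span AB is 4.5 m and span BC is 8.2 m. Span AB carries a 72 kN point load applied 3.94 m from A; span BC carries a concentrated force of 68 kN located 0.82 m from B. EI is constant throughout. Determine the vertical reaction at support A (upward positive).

R_A = -0.4872 kN

Take M_B as the redundant. Released structure: two simple spans AB and BC with a hinge at B.
End slopes at the hinge B, treating each span as simply supported:
  span AB: point load 72 at a = 3.94: Pab(L + a)/(6LEI) = 49.66/EI
  span BC: point load 68 at a = 0.82: Pab(L + b)/(6LEI) = 130.3/EI
  relative rotation θ_0 = (49.66 + 130.3)/EI = 180/EI
A unit hogging moment at B produces rotation L₁/(3EI) + L₂/(3EI) = 4.233/EI.
Slope continuity at B: θ_0 = M_B·4.233/EI, so M_B = 180/4.233 = 42.51 kN·m (hogging).
Span AB, ΣM about A with M_B applied at B: R_B^{AB}·4.5 = 283.7 + 42.51, so R_B^{AB} = 72.49 kN and R_A = 72 − 72.49 = -0.4872 kN.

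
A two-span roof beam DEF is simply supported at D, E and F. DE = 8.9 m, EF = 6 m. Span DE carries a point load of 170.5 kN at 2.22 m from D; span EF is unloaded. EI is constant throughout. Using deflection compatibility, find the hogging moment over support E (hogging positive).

M_E = 106 kN·m

Take M_E as the redundant. Released structure: two simple spans DE and EF with a hinge at E.
Discontinuity in slope at E on the released structure — sum the simple-span end rotations:
  span DE: point load 170.5 at a = 2.22: Pab(L + a)/(6LEI) = 526.5/EI
  relative rotation θ_0 = (526.5 + 0)/EI = 526.5/EI
A unit hogging moment at E produces rotation L₁/(3EI) + L₂/(3EI) = 4.967/EI.
Compatibility: M_E·(L₁+L₂)/(3EI) = θ_0, giving M_E = 106 kN·m (hogging).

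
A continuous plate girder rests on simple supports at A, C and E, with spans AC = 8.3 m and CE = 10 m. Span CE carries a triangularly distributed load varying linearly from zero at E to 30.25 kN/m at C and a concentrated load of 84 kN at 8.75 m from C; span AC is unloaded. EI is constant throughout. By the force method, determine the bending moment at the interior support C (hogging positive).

Insert a hinge at C; M_C is the redundant, and each span becomes simply supported.
End slopes at the hinge C, treating each span as simply supported:
  span CE: triangular load, peak 30.25: w₀L³/(45EI) = 672.2/EI
  span CE: point load 84 at a = 8.75: Pab(L + b)/(6LEI) = 172.3/EI
  relative rotation θ_0 = (0 + 844.5)/EI = 844.5/EI
A unit hogging moment at C produces rotation L₁/(3EI) + L₂/(3EI) = 6.1/EI.
Compatibility: M_C·(L₁+L₂)/(3EI) = θ_0, giving M_C = 138.4 kN·m (hogging).

M_C = 138.4 kN·m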